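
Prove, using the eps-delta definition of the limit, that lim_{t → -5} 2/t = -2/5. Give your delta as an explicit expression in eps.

Let eps > 0 be given. We seek delta > 0 such that 0 < |t + 5| < delta implies |2/t + 2/5| < eps.
|2/t + 2/5| = 2·|-5 − t|/(5·|t|) = 2|t + 5|/(5|t|).
Restrict delta ≤ 5/2. Then |t + 5| < 5/2 gives |t| > 5/2, so 5|t| > 25/2.
Then |2/t + 2/5| < 2|t + 5|/(25/2), which is < eps when |t + 5| < (25/4)eps.
Take delta = min(5/2, (25/4)eps). Then 0 < |t + 5| < delta gives both |t + 5| < 5/2 and |t + 5| < (25/4)eps, so |2/t + 2/5| < eps.

delta = min(5/2, (25/4)eps)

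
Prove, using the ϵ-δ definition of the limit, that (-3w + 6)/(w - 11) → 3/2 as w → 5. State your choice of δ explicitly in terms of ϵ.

δ = min(3, (2/3)ϵ)

Suppose ϵ > 0. We want δ > 0 with 0 < |w − 5| < δ ⇒ |(-3w + 6)/(w - 11) − (3/2)| < ϵ.
Combining over a common denominator, (-3w + 6)/(w - 11) − (3/2) = [(-3w + 6)·(-6) − (-9)·(w - 11)] / [(-6)·(w - 11)] = 27(w − 5) / ((-6)(w - 11)).
So |(-3w + 6)/(w - 11) − (3/2)| = 27|w − 5| / (6·|w − 11|).
Require δ ≤ 3, so |w − 11| ≥ |-6| − |w − 5| > 6 − 3 = 3.
Hence |(-3w + 6)/(w - 11) − (3/2)| < 27|w − 5|/(6·3) = (3/2)|w − 5|, which is < ϵ once |w − 5| < (2/3)ϵ.
Take δ = min(3, (2/3)ϵ). Then 0 < |w − 5| < δ forces both bounds, so |(-3w + 6)/(w - 11) − (3/2)| < ϵ.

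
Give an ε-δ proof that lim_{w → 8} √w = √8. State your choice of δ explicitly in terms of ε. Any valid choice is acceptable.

δ = min(8, √8·ε)

Let ε > 0 be given. We want δ > 0 such that 0 < |w − 8| < δ implies |√w − √8| < ε.
Rationalise: √w − √8 = (w − 8)/(√w + √8), so |√w − √8| = |w − 8|/(√w + √8).
Restrict δ ≤ 8 so that |w − 8| < 8 forces w > 0, and then √w + √8 > √8.
Hence |√w − √8| < |w − 8|/√8, which is < ε once |w − 8| < √8·ε.
Take δ = min(8, √8·ε). If 0 < |w − 8| < δ then w > 0 and |√w − √8| < |w − 8|/√8 < ε.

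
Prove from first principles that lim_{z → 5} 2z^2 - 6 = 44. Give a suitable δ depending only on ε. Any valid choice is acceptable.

Let ε > 0 be given. We want δ > 0 such that 0 < |z − 5| < δ implies |(2z^2 - 6) − 44| < ε.
(2z^2 - 6) − 44 = 2z^2 - 50 = (z − 5)(2z + 10).
So |(2z^2 - 6) − 44| = |z − 5|·|2z + 10|.
Assume first that |z − 5| < 1, so |z| < 6. Then |2z + 10| ≤ 2·6 + 10 = 22.
Hence |(2z^2 - 6) − 44| ≤ 22|z − 5| < ε provided |z − 5| < ε/22.
Take δ = min(1, ε/22). Then 0 < |z − 5| < δ gives both |z − 5| < 1 and |z − 5| < ε/22, so |(2z^2 - 6) − 44| < ε.

δ = min(1, ε/22)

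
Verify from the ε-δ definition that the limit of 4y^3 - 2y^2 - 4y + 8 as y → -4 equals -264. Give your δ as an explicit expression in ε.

δ = min(1, ε/258)

Fix ε > 0. We want δ > 0 such that 0 < |y + 4| < δ implies |(4y^3 - 2y^2 - 4y + 8) + 264| < ε.
(4y^3 - 2y^2 - 4y + 8) + 264 = 4y^3 - 2y^2 - 4y + 272 = (y + 4)(4y^2 - 18y + 68).
So |(4y^3 - 2y^2 - 4y + 8) + 264| = |y + 4|·|4y^2 - 18y + 68|.
Assume first that |y + 4| < 1, so |y| < 5. Then |4y^2 - 18y + 68| ≤ 4·5^2 + 18·5 + 68 = 258.
Hence |(4y^3 - 2y^2 - 4y + 8) + 264| ≤ 258|y + 4| < ε provided |y + 4| < ε/258.
Choosing δ = min(1, ε/258) ensures both conditions, hence |(4y^3 - 2y^2 - 4y + 8) + 264| < ε.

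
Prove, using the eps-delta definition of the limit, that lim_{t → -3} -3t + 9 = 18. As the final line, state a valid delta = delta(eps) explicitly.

delta = eps/3

Suppose eps > 0. We need delta > 0 so that 0 < |t + 3| < delta implies |(-3t + 9) − 18| < eps.
Since (-3t + 9) − 18 = -3(t + 3), we have |(-3t + 9) − 18| = 3|t + 3|.
So 3|t + 3| < eps exactly when |t + 3| < eps/3.
Choosing delta = eps/3 gives |(-3t + 9) − 18| = 3|t + 3| < eps whenever |t + 3| < delta.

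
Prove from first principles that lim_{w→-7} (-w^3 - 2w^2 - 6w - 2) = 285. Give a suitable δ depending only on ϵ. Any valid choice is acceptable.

Suppose ϵ > 0. We want δ > 0 such that 0 < |w + 7| < δ implies |(-w^3 - 2w^2 - 6w - 2) − 285| < ϵ.
(-w^3 - 2w^2 - 6w - 2) − 285 = -w^3 - 2w^2 - 6w - 287 = (w + 7)(-w^2 + 5w - 41).
So |(-w^3 - 2w^2 - 6w - 2) − 285| = |w + 7|·|-w^2 + 5w - 41|.
Require δ ≤ 1. Then |w + 7| < 1 gives |w| < 8, and by the triangle inequality |-w^2 + 5w - 41| ≤ 8^2 + 5·8 + 41 = 145.
Hence |(-w^3 - 2w^2 - 6w - 2) − 285| ≤ 145|w + 7| < ϵ provided |w + 7| < ϵ/145.
Take δ = min(1, ϵ/145). Then 0 < |w + 7| < δ gives both |w + 7| < 1 and |w + 7| < ϵ/145, so |(-w^3 - 2w^2 - 6w - 2) − 285| < ϵ.

δ = min(1, ϵ/145)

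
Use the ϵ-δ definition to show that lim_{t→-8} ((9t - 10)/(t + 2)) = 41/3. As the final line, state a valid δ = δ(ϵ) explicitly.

δ = min(3, (9/14)ϵ)

Fix ϵ > 0. We want δ > 0 with 0 < |t + 8| < δ ⇒ |(9t - 10)/(t + 2) − (41/3)| < ϵ.
Combining over a common denominator, (9t - 10)/(t + 2) − (41/3) = [(9t - 10)·(-6) − (-82)·(t + 2)] / [(-6)·(t + 2)] = 28(t + 8) / ((-6)(t + 2)).
So |(9t - 10)/(t + 2) − (41/3)| = 28|t + 8| / (6·|t + 2|).
Require δ ≤ 3, so |t + 2| ≥ |-6| − |t + 8| > 6 − 3 = 3.
Hence |(9t - 10)/(t + 2) − (41/3)| < 28|t + 8|/(6·3) = (14/9)|t + 8|, which is < ϵ once |t + 8| < (9/14)ϵ.
Take δ = min(3, (9/14)ϵ). Then 0 < |t + 8| < δ forces both bounds, so |(9t - 10)/(t + 2) − (41/3)| < ϵ.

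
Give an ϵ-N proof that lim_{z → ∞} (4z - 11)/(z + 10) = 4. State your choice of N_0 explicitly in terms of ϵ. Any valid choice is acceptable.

N_0 = 51/ϵ

Suppose ϵ > 0. We seek N_0 > 0 such that z > N_0 implies |(4z - 11)/(z + 10) − 4| < ϵ.
(4z - 11)/(z + 10) − 4 = ((4z - 11) − 4(z + 10)) / ((z + 10)) = -51/((z + 10)).
For z > 0 we have z + 10 > z, so |(4z - 11)/(z + 10) − 4| = 51/((z + 10)) < 51/(z) = 51/z.
Thus |(4z - 11)/(z + 10) − 4| < ϵ whenever z > 51/ϵ.
Take N_0 = 51/ϵ. If z > N_0 then |(4z - 11)/(z + 10) − 4| < 51/z < ϵ.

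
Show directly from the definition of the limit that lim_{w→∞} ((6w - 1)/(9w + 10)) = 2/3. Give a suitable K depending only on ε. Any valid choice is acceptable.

K = (23/27)/ε

Let ε > 0 be given. We seek K > 0 such that w > K implies |(6w - 1)/(9w + 10) − (2/3)| < ε.
(6w - 1)/(9w + 10) − (2/3) = (9(6w - 1) − 6(9w + 10)) / (9(9w + 10)) = -69/(9(9w + 10)).
For w > 0 we have 9w + 10 > 9w, so |(6w - 1)/(9w + 10) − (2/3)| = 69/(9(9w + 10)) < 69/(9·9w) = (23/27)/w.
Thus |(6w - 1)/(9w + 10) − (2/3)| < ε whenever w > (23/27)/ε.
Take K = (23/27)/ε. If w > K then |(6w - 1)/(9w + 10) − (2/3)| < (23/27)/w < ε.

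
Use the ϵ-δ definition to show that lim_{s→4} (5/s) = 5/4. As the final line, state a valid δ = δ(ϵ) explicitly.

δ = min(2, (8/5)ϵ)

Suppose ϵ > 0. We seek δ > 0 such that 0 < |s − 4| < δ implies |5/s − (5/4)| < ϵ.
|5/s − (5/4)| = 5·|4 − s|/(4·|s|) = 5|s − 4|/(4|s|).
Restrict δ ≤ 2. Then |s − 4| < 2 gives |s| > 2, so 4|s| > 8.
Then |5/s − (5/4)| < 5|s − 4|/8, which is < ϵ when |s − 4| < (8/5)ϵ.
Take δ = min(2, (8/5)ϵ). Then 0 < |s − 4| < δ gives both |s − 4| < 2 and |s − 4| < (8/5)ϵ, so |5/s − (5/4)| < ϵ.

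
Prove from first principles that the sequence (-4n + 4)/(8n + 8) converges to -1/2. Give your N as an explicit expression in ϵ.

N = 1/ϵ

Let ϵ > 0. For n ≥ 1, |(-4n + 4)/(8n + 8) + 1/2| = |64|/(8(8n + 8)) = 64/(8(8n + 8)).
Since 8n + 8 ≥ 8n for n ≥ 1, this is ≤ 64/(8·8n) = 1/n.
So |(-4n + 4)/(8n + 8) + 1/2| < ϵ whenever n > 1/ϵ.
Take N = 1/ϵ. If n > N then |(-4n + 4)/(8n + 8) + 1/2| ≤ 1/n < ϵ.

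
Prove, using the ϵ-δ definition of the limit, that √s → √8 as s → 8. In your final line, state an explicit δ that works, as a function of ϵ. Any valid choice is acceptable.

Let ϵ > 0 be given. We want δ > 0 such that 0 < |s − 8| < δ implies |√s − √8| < ϵ.
Multiplying by the conjugate, |√s − √8| = |s − 8|/(√s + √8).
Restrict δ ≤ 8 so that |s − 8| < 8 forces s > 0, and then √s + √8 > √8.
Hence |√s − √8| < |s − 8|/√8, which is < ϵ once |s − 8| < √8·ϵ.
Take δ = min(8, √8·ϵ). If 0 < |s − 8| < δ then s > 0 and |√s − √8| < |s − 8|/√8 < ϵ.

δ = min(8, √8·ϵ)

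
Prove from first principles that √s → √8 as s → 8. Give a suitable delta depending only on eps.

delta = min(8, √8·eps)

Suppose eps > 0. We want delta > 0 such that 0 < |s − 8| < delta implies |√s − √8| < eps.
Multiplying by the conjugate, |√s − √8| = |s − 8|/(√s + √8).
Restrict delta ≤ 8 so that |s − 8| < 8 forces s > 0, and then √s + √8 > √8.
Hence |√s − √8| < |s − 8|/√8, which is < eps once |s − 8| < √8·eps.
Take delta = min(8, √8·eps). If 0 < |s − 8| < delta then s > 0 and |√s − √8| < |s − 8|/√8 < eps.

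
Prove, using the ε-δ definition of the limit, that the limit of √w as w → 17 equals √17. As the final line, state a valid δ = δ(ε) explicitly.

δ = min(17, √17·ε)

Suppose ε > 0. We want δ > 0 such that 0 < |w − 17| < δ implies |√w − √17| < ε.
Rationalise: √w − √17 = (w − 17)/(√w + √17), so |√w − √17| = |w − 17|/(√w + √17).
Restrict δ ≤ 17 so that |w − 17| < 17 forces w > 0, and then √w + √17 > √17.
Hence |√w − √17| < |w − 17|/√17, which is < ε once |w − 17| < √17·ε.
Take δ = min(17, √17·ε). If 0 < |w − 17| < δ then w > 0 and |√w − √17| < |w − 17|/√17 < ε.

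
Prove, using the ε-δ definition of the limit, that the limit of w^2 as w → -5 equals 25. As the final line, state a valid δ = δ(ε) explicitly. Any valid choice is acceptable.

Suppose ε > 0. We seek δ > 0 with 0 < |w + 5| < δ ⇒ |w^2 − 25| < ε.
Factor: w^2 − 25 = (w + 5)(w - 5), so |w^2 − 25| = |w + 5|·|w - 5|.
Restrict δ ≤ 2. Then |w + 5| < 2 gives |w| < 7, so by the triangle inequality |w - 5| ≤ 7 + 5 = 12.
Hence |w^2 − 25| ≤ 12|w + 5|, which is < ε once |w + 5| < ε/12.
Take δ = min(2, ε/12). If 0 < |w + 5| < δ then both bounds hold and |w^2 − 25| ≤ 12|w + 5| < 12·(ε/12) = ε.

δ = min(2, ε/12)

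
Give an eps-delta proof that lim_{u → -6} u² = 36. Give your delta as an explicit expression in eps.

delta = min(1, eps/13)

Let eps > 0 be given. We seek delta > 0 with 0 < |u + 6| < delta ⇒ |u² − 36| < eps.
Factor: u² − 36 = (u + 6)(u - 6), so |u² − 36| = |u + 6|·|u - 6|.
Impose delta ≤ 1 so that |u| < 7; then |u - 6| ≤ 13.
Hence |u² − 36| ≤ 13|u + 6|, which is < eps once |u + 6| < eps/13.
Take delta = min(1, eps/13). If 0 < |u + 6| < delta then both bounds hold and |u² − 36| ≤ 13|u + 6| < 13·(eps/13) = eps.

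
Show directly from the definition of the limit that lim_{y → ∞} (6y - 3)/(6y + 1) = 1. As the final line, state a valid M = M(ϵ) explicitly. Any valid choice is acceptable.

M = (2/3)/ϵ

Let ϵ > 0 be given. We seek M > 0 such that y > M implies |(6y - 3)/(6y + 1) − 1| < ϵ.
(6y - 3)/(6y + 1) − 1 = (6(6y - 3) − 6(6y + 1)) / (6(6y + 1)) = -24/(6(6y + 1)).
For y > 0 we have 6y + 1 > 6y, so |(6y - 3)/(6y + 1) − 1| = 24/(6(6y + 1)) < 24/(6·6y) = (2/3)/y.
Thus |(6y - 3)/(6y + 1) − 1| < ϵ whenever y > (2/3)/ϵ.
Take M = (2/3)/ϵ. If y > M then |(6y - 3)/(6y + 1) − 1| < (2/3)/y < ϵ.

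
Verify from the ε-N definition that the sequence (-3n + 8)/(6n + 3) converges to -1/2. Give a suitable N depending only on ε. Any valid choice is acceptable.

Suppose ε > 0. For n ≥ 1, |(-3n + 8)/(6n + 3) + 1/2| = |57|/(6(6n + 3)) = 57/(6(6n + 3)).
Since 6n + 3 ≥ 6n for n ≥ 1, this is ≤ 57/(6·6n) = (19/12)/n.
So |(-3n + 8)/(6n + 3) + 1/2| < ε whenever n > (19/12)/ε.
Take N = (19/12)/ε. If n > N then |(-3n + 8)/(6n + 3) + 1/2| ≤ (19/12)/n < ε.

N = (19/12)/ε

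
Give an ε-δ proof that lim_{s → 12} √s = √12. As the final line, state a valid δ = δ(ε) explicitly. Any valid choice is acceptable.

δ = min(12, √12·ε)

Let ε > 0 be given. We want δ > 0 such that 0 < |s − 12| < δ implies |√s − √12| < ε.
Rationalise: √s − √12 = (s − 12)/(√s + √12), so |√s − √12| = |s − 12|/(√s + √12).
Restrict δ ≤ 12 so that |s − 12| < 12 forces s > 0, and then √s + √12 > √12.
Hence |√s − √12| < |s − 12|/√12, which is < ε once |s − 12| < √12·ε.
Take δ = min(12, √12·ε). If 0 < |s − 12| < δ then s > 0 and |√s − √12| < |s − 12|/√12 < ε.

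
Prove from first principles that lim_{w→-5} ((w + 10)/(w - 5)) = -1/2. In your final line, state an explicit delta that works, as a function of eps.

Suppose eps > 0. We want delta > 0 with 0 < |w + 5| < delta ⇒ |(w + 10)/(w - 5) + 1/2| < eps.
Combining over a common denominator, (w + 10)/(w - 5) + 1/2 = [(w + 10)·(-10) − 5·(w - 5)] / [(-10)·(w - 5)] = -15(w + 5) / ((-10)(w - 5)).
So |(w + 10)/(w - 5) + 1/2| = 15|w + 5| / (10·|w − 5|).
Restrict delta ≤ 5. Then |w + 5| < 5 gives |w − 5| = |(w + 5) + (-10)| ≥ 10 − 5 = 5.
Hence |(w + 10)/(w - 5) + 1/2| < 15|w + 5|/(10·5) = (3/10)|w + 5|, which is < eps once |w + 5| < (10/3)eps.
Take delta = min(5, (10/3)eps). Then 0 < |w + 5| < delta forces both bounds, so |(w + 10)/(w - 5) + 1/2| < eps.

delta = min(5, (10/3)eps)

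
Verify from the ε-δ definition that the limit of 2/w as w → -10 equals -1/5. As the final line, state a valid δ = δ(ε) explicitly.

Let ε > 0 be given. We seek δ > 0 such that 0 < |w + 10| < δ implies |2/w + 1/5| < ε.
|2/w + 1/5| = 2·|-10 − w|/(10·|w|) = 2|w + 10|/(10|w|).
Require δ ≤ 5 so that |w| > 10 − 5 = 5, hence 10|w| > 50.
Then |2/w + 1/5| < 2|w + 10|/50, which is < ε when |w + 10| < 25ε.
Take δ = min(5, 25ε). Then 0 < |w + 10| < δ gives both |w + 10| < 5 and |w + 10| < 25ε, so |2/w + 1/5| < ε.

δ = min(5, 25ε)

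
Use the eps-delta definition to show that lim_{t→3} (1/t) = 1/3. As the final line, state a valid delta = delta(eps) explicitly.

delta = min(3/2, (9/2)eps)

Suppose eps > 0. We seek delta > 0 such that 0 < |t − 3| < delta implies |1/t − (1/3)| < eps.
|1/t − (1/3)| = |3 − t|/(3·|t|) = |t − 3|/(3|t|).
Restrict delta ≤ 3/2. Then |t − 3| < 3/2 gives |t| > 3/2, so 3|t| > 9/2.
Then |1/t − (1/3)| < |t − 3|/(9/2), which is < eps when |t − 3| < (9/2)eps.
Take delta = min(3/2, (9/2)eps). Then 0 < |t − 3| < delta gives both |t − 3| < 3/2 and |t − 3| < (9/2)eps, so |1/t − (1/3)| < eps.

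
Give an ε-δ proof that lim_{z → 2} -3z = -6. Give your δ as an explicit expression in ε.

δ = ε/3

Let ε > 0 be given. We need δ > 0 so that 0 < |z − 2| < δ implies |(-3z) + 6| < ε.
|(-3z) + 6| = |-3z + 6| = 3|z − 2|.
Thus it suffices that |z − 2| < ε/3.
Take δ = ε/3. If 0 < |z − 2| < δ then |(-3z) + 6| = 3|z − 2| < 3·(ε/3) = ε.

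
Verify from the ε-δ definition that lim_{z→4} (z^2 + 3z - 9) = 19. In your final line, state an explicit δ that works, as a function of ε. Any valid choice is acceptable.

Suppose ε > 0. We want δ > 0 such that 0 < |z − 4| < δ implies |(z^2 + 3z - 9) − 19| < ε.
(z^2 + 3z - 9) − 19 = z^2 + 3z - 28 = (z − 4)(z + 7).
So |(z^2 + 3z - 9) − 19| = |z − 4|·|z + 7|.
Require δ ≤ 1. Then |z − 4| < 1 gives |z| < 5, and by the triangle inequality |z + 7| ≤ 5 + 7 = 12.
Hence |(z^2 + 3z - 9) − 19| ≤ 12|z − 4| < ε provided |z − 4| < ε/12.
Choosing δ = min(1, ε/12) ensures both conditions, hence |(z^2 + 3z - 9) − 19| < ε.

δ = min(1, ε/12)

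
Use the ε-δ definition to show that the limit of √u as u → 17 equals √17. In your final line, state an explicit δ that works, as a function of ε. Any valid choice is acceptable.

δ = min(17, √17·ε)

Let ε > 0. We want δ > 0 such that 0 < |u − 17| < δ implies |√u − √17| < ε.
Rationalise: √u − √17 = (u − 17)/(√u + √17), so |√u − √17| = |u − 17|/(√u + √17).
Restrict δ ≤ 17 so that |u − 17| < 17 forces u > 0, and then √u + √17 > √17.
Hence |√u − √17| < |u − 17|/√17, which is < ε once |u − 17| < √17·ε.
Take δ = min(17, √17·ε). If 0 < |u − 17| < δ then u > 0 and |√u − √17| < |u − 17|/√17 < ε.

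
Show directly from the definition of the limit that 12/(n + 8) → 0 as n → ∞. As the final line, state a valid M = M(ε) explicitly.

Let ε > 0. For n ≥ 1, |12/(n + 8) − 0| = 12/(n + 8) ≤ 12/n.
We need 12/n < ε, i.e. n > 12/ε.
Take M = 12/ε. If n > M then |12/(n + 8)| ≤ 12/n < ε.

M = 12/ε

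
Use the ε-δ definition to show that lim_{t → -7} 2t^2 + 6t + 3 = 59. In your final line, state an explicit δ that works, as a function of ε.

δ = min(2, ε/26)

Let ε > 0. We want δ > 0 such that 0 < |t + 7| < δ implies |(2t^2 + 6t + 3) − 59| < ε.
(2t^2 + 6t + 3) − 59 = 2t^2 + 6t - 56 = (t + 7)(2t - 8).
So |(2t^2 + 6t + 3) − 59| = |t + 7|·|2t - 8|.
Require δ ≤ 2. Then |t + 7| < 2 gives |t| < 9, and by the triangle inequality |2t - 8| ≤ 2·9 + 8 = 26.
Hence |(2t^2 + 6t + 3) − 59| ≤ 26|t + 7| < ε provided |t + 7| < ε/26.
Take δ = min(2, ε/26). Then 0 < |t + 7| < δ gives both |t + 7| < 2 and |t + 7| < ε/26, so |(2t^2 + 6t + 3) − 59| < ε.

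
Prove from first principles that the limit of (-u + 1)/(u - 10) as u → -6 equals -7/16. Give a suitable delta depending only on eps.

delta = min(8, (128/9)eps)

Suppose eps > 0. We want delta > 0 with 0 < |u + 6| < delta ⇒ |(-u + 1)/(u - 10) + 7/16| < eps.
Combining over a common denominator, (-u + 1)/(u - 10) + 7/16 = [(-u + 1)·(-16) − 7·(u - 10)] / [(-16)·(u - 10)] = 9(u + 6) / ((-16)(u - 10)).
So |(-u + 1)/(u - 10) + 7/16| = 9|u + 6| / (16·|u − 10|).
Restrict delta ≤ 8. Then |u + 6| < 8 gives |u − 10| = |(u + 6) + (-16)| ≥ 16 − 8 = 8.
Hence |(-u + 1)/(u - 10) + 7/16| < 9|u + 6|/(16·8) = (9/128)|u + 6|, which is < eps once |u + 6| < (128/9)eps.
Take delta = min(8, (128/9)eps). Then 0 < |u + 6| < delta forces both bounds, so |(-u + 1)/(u - 10) + 7/16| < eps.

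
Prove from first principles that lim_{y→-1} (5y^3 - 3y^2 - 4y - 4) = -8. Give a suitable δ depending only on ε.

δ = min(1, ε/40)

Let ε > 0. We want δ > 0 such that 0 < |y + 1| < δ implies |(5y^3 - 3y^2 - 4y - 4) + 8| < ε.
(5y^3 - 3y^2 - 4y - 4) + 8 = 5y^3 - 3y^2 - 4y + 4 = (y + 1)(5y^2 - 8y + 4).
So |(5y^3 - 3y^2 - 4y - 4) + 8| = |y + 1|·|5y^2 - 8y + 4|.
Assume first that |y + 1| < 1, so |y| < 2. Then |5y^2 - 8y + 4| ≤ 5·2^2 + 8·2 + 4 = 40.
Hence |(5y^3 - 3y^2 - 4y - 4) + 8| ≤ 40|y + 1| < ε provided |y + 1| < ε/40.
Take δ = min(1, ε/40). Then 0 < |y + 1| < δ gives both |y + 1| < 1 and |y + 1| < ε/40, so |(5y^3 - 3y^2 - 4y - 4) + 8| < ε.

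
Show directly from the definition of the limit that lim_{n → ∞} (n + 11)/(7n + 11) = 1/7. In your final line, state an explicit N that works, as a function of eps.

Fix eps > 0. For n ≥ 1, |(n + 11)/(7n + 11) − (1/7)| = |66|/(7(7n + 11)) = 66/(7(7n + 11)).
Since 7n + 11 ≥ 7n for n ≥ 1, this is ≤ 66/(7·7n) = (66/49)/n.
So |(n + 11)/(7n + 11) − (1/7)| < eps whenever n > (66/49)/eps.
Take N = (66/49)/eps. If n > N then |(n + 11)/(7n + 11) − (1/7)| ≤ (66/49)/n < eps.

N = (66/49)/eps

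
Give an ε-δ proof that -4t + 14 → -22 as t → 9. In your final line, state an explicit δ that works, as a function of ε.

δ = ε/4

Fix ε > 0. We need δ > 0 so that 0 < |t − 9| < δ implies |(-4t + 14) + 22| < ε.
Since (-4t + 14) + 22 = -4(t − 9), we have |(-4t + 14) + 22| = 4|t − 9|.
So 4|t − 9| < ε exactly when |t − 9| < ε/4.
Take δ = ε/4. If 0 < |t − 9| < δ then |(-4t + 14) + 22| = 4|t − 9| < 4·(ε/4) = ε.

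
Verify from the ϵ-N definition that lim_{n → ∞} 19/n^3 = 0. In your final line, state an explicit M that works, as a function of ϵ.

M = (19/ϵ)^{1/3}

Suppose ϵ > 0. For n ≥ 1, |19/n^3 − 0| = 19/n^3.
19/n^3 < ϵ ⇔ n^3 > 19/ϵ ⇔ n > (19/ϵ)^{1/3}.
Take M = (19/ϵ)^{1/3}. Then n > M implies 19/n^3 < ϵ.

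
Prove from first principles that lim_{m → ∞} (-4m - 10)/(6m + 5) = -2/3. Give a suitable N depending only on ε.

N = (10/9)/ε

Suppose ε > 0. For m ≥ 1, |(-4m - 10)/(6m + 5) + 2/3| = |-40|/(6(6m + 5)) = 40/(6(6m + 5)).
Since 6m + 5 ≥ 6m for m ≥ 1, this is ≤ 40/(6·6m) = (10/9)/m.
So |(-4m - 10)/(6m + 5) + 2/3| < ε whenever m > (10/9)/ε.
Take N = (10/9)/ε. If m > N then |(-4m - 10)/(6m + 5) + 2/3| ≤ (10/9)/m < ε.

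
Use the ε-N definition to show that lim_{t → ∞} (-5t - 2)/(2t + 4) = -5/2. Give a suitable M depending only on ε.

M = 4/ε

Fix ε > 0. We seek M > 0 such that t > M implies |(-5t - 2)/(2t + 4) + 5/2| < ε.
(-5t - 2)/(2t + 4) + 5/2 = (2(-5t - 2) − (-5)(2t + 4)) / (2(2t + 4)) = 16/(2(2t + 4)).
For t > 0 we have 2t + 4 > 2t, so |(-5t - 2)/(2t + 4) + 5/2| = 16/(2(2t + 4)) < 16/(2·2t) = 4/t.
Thus |(-5t - 2)/(2t + 4) + 5/2| < ε whenever t > 4/ε.
Take M = 4/ε. If t > M then |(-5t - 2)/(2t + 4) + 5/2| < 4/t < ε.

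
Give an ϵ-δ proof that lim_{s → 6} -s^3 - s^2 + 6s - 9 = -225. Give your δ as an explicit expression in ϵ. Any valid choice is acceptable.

Let ϵ > 0 be given. We want δ > 0 such that 0 < |s − 6| < δ implies |(-s^3 - s^2 + 6s - 9) + 225| < ϵ.
(-s^3 - s^2 + 6s - 9) + 225 = -s^3 - s^2 + 6s + 216 = (s − 6)(-s^2 - 7s - 36).
So |(-s^3 - s^2 + 6s - 9) + 225| = |s − 6|·|-s^2 - 7s - 36|.
Require δ ≤ 2. Then |s − 6| < 2 gives |s| < 8, and by the triangle inequality |-s^2 - 7s - 36| ≤ 8^2 + 7·8 + 36 = 156.
Hence |(-s^3 - s^2 + 6s - 9) + 225| ≤ 156|s − 6| < ϵ provided |s − 6| < ϵ/156.
Take δ = min(2, ϵ/156). Then 0 < |s − 6| < δ gives both |s − 6| < 2 and |s − 6| < ϵ/156, so |(-s^3 - s^2 + 6s - 9) + 225| < ϵ.

δ = min(2, ϵ/156)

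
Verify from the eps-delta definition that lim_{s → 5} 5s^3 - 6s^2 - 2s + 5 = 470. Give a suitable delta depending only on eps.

Let eps > 0 be given. We want delta > 0 such that 0 < |s − 5| < delta implies |(5s^3 - 6s^2 - 2s + 5) − 470| < eps.
(5s^3 - 6s^2 - 2s + 5) − 470 = 5s^3 - 6s^2 - 2s - 465 = (s − 5)(5s^2 + 19s + 93).
So |(5s^3 - 6s^2 - 2s + 5) − 470| = |s − 5|·|5s^2 + 19s + 93|.
Require delta ≤ 1. Then |s − 5| < 1 gives |s| < 6, and by the triangle inequality |5s^2 + 19s + 93| ≤ 5·6^2 + 19·6 + 93 = 387.
Hence |(5s^3 - 6s^2 - 2s + 5) − 470| ≤ 387|s − 5| < eps provided |s − 5| < eps/387.
Choosing delta = min(1, eps/387) ensures both conditions, hence |(5s^3 - 6s^2 - 2s + 5) − 470| < eps.

delta = min(1, eps/387)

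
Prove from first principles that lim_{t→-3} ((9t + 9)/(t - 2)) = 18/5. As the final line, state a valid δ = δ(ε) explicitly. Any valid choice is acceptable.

Suppose ε > 0. We want δ > 0 with 0 < |t + 3| < δ ⇒ |(9t + 9)/(t - 2) − (18/5)| < ε.
Combining over a common denominator, (9t + 9)/(t - 2) − (18/5) = [(9t + 9)·(-5) − (-18)·(t - 2)] / [(-5)·(t - 2)] = -27(t + 3) / ((-5)(t - 2)).
So |(9t + 9)/(t - 2) − (18/5)| = 27|t + 3| / (5·|t − 2|).
Require δ ≤ 5/2, so |t − 2| ≥ |-5| − |t + 3| > 5 − 5/2 = 5/2.
Hence |(9t + 9)/(t - 2) − (18/5)| < 27|t + 3|/(5·(5/2)) = (54/25)|t + 3|, which is < ε once |t + 3| < (25/54)ε.
Take δ = min(5/2, (25/54)ε). Then 0 < |t + 3| < δ forces both bounds, so |(9t + 9)/(t - 2) − (18/5)| < ε.

δ = min(5/2, (25/54)ε)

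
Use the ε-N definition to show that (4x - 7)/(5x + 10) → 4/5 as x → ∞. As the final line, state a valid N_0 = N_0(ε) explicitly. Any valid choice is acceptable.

N_0 = 3/ε

Suppose ε > 0. We seek N_0 > 0 such that x > N_0 implies |(4x - 7)/(5x + 10) − (4/5)| < ε.
(4x - 7)/(5x + 10) − (4/5) = (5(4x - 7) − 4(5x + 10)) / (5(5x + 10)) = -75/(5(5x + 10)).
For x > 0 we have 5x + 10 > 5x, so |(4x - 7)/(5x + 10) − (4/5)| = 75/(5(5x + 10)) < 75/(5·5x) = 3/x.
Thus |(4x - 7)/(5x + 10) − (4/5)| < ε whenever x > 3/ε.
Take N_0 = 3/ε. If x > N_0 then |(4x - 7)/(5x + 10) − (4/5)| < 3/x < ε.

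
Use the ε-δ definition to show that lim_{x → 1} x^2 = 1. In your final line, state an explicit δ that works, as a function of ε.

Fix ε > 0. We seek δ > 0 with 0 < |x − 1| < δ ⇒ |x^2 − 1| < ε.
Factor: x^2 − 1 = (x − 1)(x + 1), so |x^2 − 1| = |x − 1|·|x + 1|.
Impose δ ≤ 1 so that |x| < 2; then |x + 1| ≤ 3.
Hence |x^2 − 1| ≤ 3|x − 1|, which is < ε once |x − 1| < ε/3.
Take δ = min(1, ε/3). If 0 < |x − 1| < δ then both bounds hold and |x^2 − 1| ≤ 3|x − 1| < 3·(ε/3) = ε.

δ = min(1, ε/3)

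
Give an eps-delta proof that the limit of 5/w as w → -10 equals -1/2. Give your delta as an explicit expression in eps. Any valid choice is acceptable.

Suppose eps > 0. We seek delta > 0 such that 0 < |w + 10| < delta implies |5/w + 1/2| < eps.
|5/w + 1/2| = 5·|-10 − w|/(10·|w|) = 5|w + 10|/(10|w|).
Restrict delta ≤ 5. Then |w + 10| < 5 gives |w| > 5, so 10|w| > 50.
Then |5/w + 1/2| < 5|w + 10|/50, which is < eps when |w + 10| < 10eps.
Take delta = min(5, 10eps). Then 0 < |w + 10| < delta gives both |w + 10| < 5 and |w + 10| < 10eps, so |5/w + 1/2| < eps.

delta = min(5, 10eps)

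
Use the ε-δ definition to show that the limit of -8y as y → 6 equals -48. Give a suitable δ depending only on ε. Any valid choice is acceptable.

δ = ε/8

Fix ε > 0. We need δ > 0 so that 0 < |y − 6| < δ implies |(-8y) + 48| < ε.
Since (-8y) + 48 = -8(y − 6), we have |(-8y) + 48| = 8|y − 6|.
So 8|y − 6| < ε exactly when |y − 6| < ε/8.
Choosing δ = ε/8 gives |(-8y) + 48| = 8|y − 6| < ε whenever |y − 6| < δ.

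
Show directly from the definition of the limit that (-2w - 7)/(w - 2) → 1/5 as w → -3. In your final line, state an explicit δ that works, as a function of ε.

Let ε > 0. We want δ > 0 with 0 < |w + 3| < δ ⇒ |(-2w - 7)/(w - 2) − (1/5)| < ε.
Combining over a common denominator, (-2w - 7)/(w - 2) − (1/5) = [(-2w - 7)·(-5) − (-1)·(w - 2)] / [(-5)·(w - 2)] = 11(w + 3) / ((-5)(w - 2)).
So |(-2w - 7)/(w - 2) − (1/5)| = 11|w + 3| / (5·|w − 2|).
Restrict δ ≤ 5/2. Then |w + 3| < 5/2 gives |w − 2| = |(w + 3) + (-5)| ≥ 5 − 5/2 = 5/2.
Hence |(-2w - 7)/(w - 2) − (1/5)| < 11|w + 3|/(5·(5/2)) = (22/25)|w + 3|, which is < ε once |w + 3| < (25/22)ε.
Take δ = min(5/2, (25/22)ε). Then 0 < |w + 3| < δ forces both bounds, so |(-2w - 7)/(w - 2) − (1/5)| < ε.

δ = min(5/2, (25/22)ε)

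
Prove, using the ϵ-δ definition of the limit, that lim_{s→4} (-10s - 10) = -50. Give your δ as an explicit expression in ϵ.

Suppose ϵ > 0. We need δ > 0 so that 0 < |s − 4| < δ implies |(-10s - 10) + 50| < ϵ.
Since (-10s - 10) + 50 = -10(s − 4), we have |(-10s - 10) + 50| = 10|s − 4|.
So 10|s − 4| < ϵ exactly when |s − 4| < ϵ/10.
Choosing δ = ϵ/10 gives |(-10s - 10) + 50| = 10|s − 4| < ϵ whenever |s − 4| < δ.

δ = ϵ/10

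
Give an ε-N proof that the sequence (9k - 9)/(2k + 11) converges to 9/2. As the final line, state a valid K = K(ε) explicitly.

K = (117/4)/ε

Suppose ε > 0. For k ≥ 1, |(9k - 9)/(2k + 11) − (9/2)| = |-117|/(2(2k + 11)) = 117/(2(2k + 11)).
Since 2k + 11 ≥ 2k for k ≥ 1, this is ≤ 117/(2·2k) = (117/4)/k.
So |(9k - 9)/(2k + 11) − (9/2)| < ε whenever k > (117/4)/ε.
Take K = (117/4)/ε. If k > K then |(9k - 9)/(2k + 11) − (9/2)| ≤ (117/4)/k < ε.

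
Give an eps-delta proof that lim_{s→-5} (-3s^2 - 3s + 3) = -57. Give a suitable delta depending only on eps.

Let eps > 0 be given. We want delta > 0 such that 0 < |s + 5| < delta implies |(-3s^2 - 3s + 3) + 57| < eps.
(-3s^2 - 3s + 3) + 57 = -3s^2 - 3s + 60 = (s + 5)(-3s + 12).
So |(-3s^2 - 3s + 3) + 57| = |s + 5|·|-3s + 12|.
Require delta ≤ 1. Then |s + 5| < 1 gives |s| < 6, and by the triangle inequality |-3s + 12| ≤ 3·6 + 12 = 30.
Hence |(-3s^2 - 3s + 3) + 57| ≤ 30|s + 5| < eps provided |s + 5| < eps/30.
Take delta = min(1, eps/30). Then 0 < |s + 5| < delta gives both |s + 5| < 1 and |s + 5| < eps/30, so |(-3s^2 - 3s + 3) + 57| < eps.

delta = min(1, eps/30)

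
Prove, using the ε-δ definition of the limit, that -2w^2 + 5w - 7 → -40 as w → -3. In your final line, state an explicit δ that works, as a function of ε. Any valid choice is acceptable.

Let ε > 0 be given. We want δ > 0 such that 0 < |w + 3| < δ implies |(-2w^2 + 5w - 7) + 40| < ε.
(-2w^2 + 5w - 7) + 40 = -2w^2 + 5w + 33 = (w + 3)(-2w + 11).
So |(-2w^2 + 5w - 7) + 40| = |w + 3|·|-2w + 11|.
Require δ ≤ 1. Then |w + 3| < 1 gives |w| < 4, and by the triangle inequality |-2w + 11| ≤ 2·4 + 11 = 19.
Hence |(-2w^2 + 5w - 7) + 40| ≤ 19|w + 3| < ε provided |w + 3| < ε/19.
Choosing δ = min(1, ε/19) ensures both conditions, hence |(-2w^2 + 5w - 7) + 40| < ε.

δ = min(1, ε/19)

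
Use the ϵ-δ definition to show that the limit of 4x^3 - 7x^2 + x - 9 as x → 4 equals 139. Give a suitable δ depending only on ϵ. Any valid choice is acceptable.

Fix ϵ > 0. We want δ > 0 such that 0 < |x − 4| < δ implies |(4x^3 - 7x^2 + x - 9) − 139| < ϵ.
(4x^3 - 7x^2 + x - 9) − 139 = 4x^3 - 7x^2 + x - 148 = (x − 4)(4x^2 + 9x + 37).
So |(4x^3 - 7x^2 + x - 9) − 139| = |x − 4|·|4x^2 + 9x + 37|.
Require δ ≤ 1. Then |x − 4| < 1 gives |x| < 5, and by the triangle inequality |4x^2 + 9x + 37| ≤ 4·5^2 + 9·5 + 37 = 182.
Hence |(4x^3 - 7x^2 + x - 9) − 139| ≤ 182|x − 4| < ϵ provided |x − 4| < ϵ/182.
Choosing δ = min(1, ϵ/182) ensures both conditions, hence |(4x^3 - 7x^2 + x - 9) − 139| < ϵ.

δ = min(1, ϵ/182)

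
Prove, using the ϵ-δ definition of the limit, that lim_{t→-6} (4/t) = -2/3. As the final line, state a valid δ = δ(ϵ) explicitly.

δ = min(3, (9/2)ϵ)

Let ϵ > 0. We seek δ > 0 such that 0 < |t + 6| < δ implies |4/t + 2/3| < ϵ.
|4/t + 2/3| = 4·|-6 − t|/(6·|t|) = 4|t + 6|/(6|t|).
Restrict δ ≤ 3. Then |t + 6| < 3 gives |t| > 3, so 6|t| > 18.
Then |4/t + 2/3| < 4|t + 6|/18, which is < ϵ when |t + 6| < (9/2)ϵ.
Take δ = min(3, (9/2)ϵ). Then 0 < |t + 6| < δ gives both |t + 6| < 3 and |t + 6| < (9/2)ϵ, so |4/t + 2/3| < ϵ.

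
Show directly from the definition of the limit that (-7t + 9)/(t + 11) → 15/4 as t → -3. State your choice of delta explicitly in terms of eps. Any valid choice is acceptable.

Let eps > 0. We want delta > 0 with 0 < |t + 3| < delta ⇒ |(-7t + 9)/(t + 11) − (15/4)| < eps.
Combining over a common denominator, (-7t + 9)/(t + 11) − (15/4) = [(-7t + 9)·8 − 30·(t + 11)] / [8·(t + 11)] = -86(t + 3) / (8(t + 11)).
So |(-7t + 9)/(t + 11) − (15/4)| = 86|t + 3| / (8·|t + 11|).
Restrict delta ≤ 4. Then |t + 3| < 4 gives |t + 11| = |(t + 3) + 8| ≥ 8 − 4 = 4.
Hence |(-7t + 9)/(t + 11) − (15/4)| < 86|t + 3|/(8·4) = (43/16)|t + 3|, which is < eps once |t + 3| < (16/43)eps.
Take delta = min(4, (16/43)eps). Then 0 < |t + 3| < delta forces both bounds, so |(-7t + 9)/(t + 11) − (15/4)| < eps.

delta = min(4, (16/43)eps)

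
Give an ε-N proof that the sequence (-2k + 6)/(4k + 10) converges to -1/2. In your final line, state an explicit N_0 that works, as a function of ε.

N_0 = (11/4)/ε

Let ε > 0. For k ≥ 1, |(-2k + 6)/(4k + 10) + 1/2| = |44|/(4(4k + 10)) = 44/(4(4k + 10)).
Since 4k + 10 ≥ 4k for k ≥ 1, this is ≤ 44/(4·4k) = (11/4)/k.
So |(-2k + 6)/(4k + 10) + 1/2| < ε whenever k > (11/4)/ε.
Take N_0 = (11/4)/ε. If k > N_0 then |(-2k + 6)/(4k + 10) + 1/2| ≤ (11/4)/k < ε.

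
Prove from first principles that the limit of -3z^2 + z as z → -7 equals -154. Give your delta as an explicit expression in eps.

delta = min(1, eps/46)

Let eps > 0. We want delta > 0 such that 0 < |z + 7| < delta implies |(-3z^2 + z) + 154| < eps.
(-3z^2 + z) + 154 = -3z^2 + z + 154 = (z + 7)(-3z + 22).
So |(-3z^2 + z) + 154| = |z + 7|·|-3z + 22|.
Require delta ≤ 1. Then |z + 7| < 1 gives |z| < 8, and by the triangle inequality |-3z + 22| ≤ 3·8 + 22 = 46.
Hence |(-3z^2 + z) + 154| ≤ 46|z + 7| < eps provided |z + 7| < eps/46.
Take delta = min(1, eps/46). Then 0 < |z + 7| < delta gives both |z + 7| < 1 and |z + 7| < eps/46, so |(-3z^2 + z) + 154| < eps.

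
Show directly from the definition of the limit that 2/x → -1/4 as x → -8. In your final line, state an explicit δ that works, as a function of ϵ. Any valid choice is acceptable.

δ = min(4, 16ϵ)

Fix ϵ > 0. We seek δ > 0 such that 0 < |x + 8| < δ implies |2/x + 1/4| < ϵ.
|2/x + 1/4| = 2·|-8 − x|/(8·|x|) = 2|x + 8|/(8|x|).
Restrict δ ≤ 4. Then |x + 8| < 4 gives |x| > 4, so 8|x| > 32.
Then |2/x + 1/4| < 2|x + 8|/32, which is < ϵ when |x + 8| < 16ϵ.
Take δ = min(4, 16ϵ). Then 0 < |x + 8| < δ gives both |x + 8| < 4 and |x + 8| < 16ϵ, so |2/x + 1/4| < ϵ.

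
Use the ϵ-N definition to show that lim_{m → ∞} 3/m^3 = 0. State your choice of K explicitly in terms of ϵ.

K = (3/ϵ)^{1/3}

Let ϵ > 0. For m ≥ 1, |3/m^3 − 0| = 3/m^3.
3/m^3 < ϵ ⇔ m^3 > 3/ϵ ⇔ m > (3/ϵ)^{1/3}.
Take K = (3/ϵ)^{1/3}. Then m > K implies 3/m^3 < ϵ.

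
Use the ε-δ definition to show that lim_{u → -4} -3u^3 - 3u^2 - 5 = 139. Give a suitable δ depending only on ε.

δ = min(1, ε/156)

Suppose ε > 0. We want δ > 0 such that 0 < |u + 4| < δ implies |(-3u^3 - 3u^2 - 5) − 139| < ε.
(-3u^3 - 3u^2 - 5) − 139 = -3u^3 - 3u^2 - 144 = (u + 4)(-3u^2 + 9u - 36).
So |(-3u^3 - 3u^2 - 5) − 139| = |u + 4|·|-3u^2 + 9u - 36|.
Require δ ≤ 1. Then |u + 4| < 1 gives |u| < 5, and by the triangle inequality |-3u^2 + 9u - 36| ≤ 3·5^2 + 9·5 + 36 = 156.
Hence |(-3u^3 - 3u^2 - 5) − 139| ≤ 156|u + 4| < ε provided |u + 4| < ε/156.
Take δ = min(1, ε/156). Then 0 < |u + 4| < δ gives both |u + 4| < 1 and |u + 4| < ε/156, so |(-3u^3 - 3u^2 - 5) − 139| < ε.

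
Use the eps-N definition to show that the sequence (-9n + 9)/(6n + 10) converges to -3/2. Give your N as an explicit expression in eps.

N = 4/eps

Let eps > 0 be given. For n ≥ 1, |(-9n + 9)/(6n + 10) + 3/2| = |144|/(6(6n + 10)) = 144/(6(6n + 10)).
Since 6n + 10 ≥ 6n for n ≥ 1, this is ≤ 144/(6·6n) = 4/n.
So |(-9n + 9)/(6n + 10) + 3/2| < eps whenever n > 4/eps.
Take N = 4/eps. If n > N then |(-9n + 9)/(6n + 10) + 3/2| ≤ 4/n < eps.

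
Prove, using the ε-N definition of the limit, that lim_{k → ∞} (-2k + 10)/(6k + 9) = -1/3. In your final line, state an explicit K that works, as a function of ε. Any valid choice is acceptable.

Suppose ε > 0. For k ≥ 1, |(-2k + 10)/(6k + 9) + 1/3| = |78|/(6(6k + 9)) = 78/(6(6k + 9)).
Since 6k + 9 ≥ 6k for k ≥ 1, this is ≤ 78/(6·6k) = (13/6)/k.
So |(-2k + 10)/(6k + 9) + 1/3| < ε whenever k > (13/6)/ε.
Take K = (13/6)/ε. If k > K then |(-2k + 10)/(6k + 9) + 1/3| ≤ (13/6)/k < ε.

K = (13/6)/ε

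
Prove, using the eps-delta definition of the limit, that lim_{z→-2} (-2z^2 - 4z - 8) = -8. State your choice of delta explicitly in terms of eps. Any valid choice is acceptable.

Let eps > 0 be given. We want delta > 0 such that 0 < |z + 2| < delta implies |(-2z^2 - 4z - 8) + 8| < eps.
(-2z^2 - 4z - 8) + 8 = -2z^2 - 4z = (z + 2)(-2z).
So |(-2z^2 - 4z - 8) + 8| = |z + 2|·|-2z|.
Assume first that |z + 2| < 1, so |z| < 3. Then |-2z| ≤ 2·3 = 6.
Hence |(-2z^2 - 4z - 8) + 8| ≤ 6|z + 2| < eps provided |z + 2| < eps/6.
Choosing delta = min(1, eps/6) ensures both conditions, hence |(-2z^2 - 4z - 8) + 8| < eps.

delta = min(1, eps/6)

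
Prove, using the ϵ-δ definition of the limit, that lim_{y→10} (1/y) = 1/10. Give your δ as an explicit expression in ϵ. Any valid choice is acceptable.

Let ϵ > 0. We seek δ > 0 such that 0 < |y − 10| < δ implies |1/y − (1/10)| < ϵ.
|1/y − (1/10)| = |10 − y|/(10·|y|) = |y − 10|/(10|y|).
Require δ ≤ 5 so that |y| > 10 − 5 = 5, hence 10|y| > 50.
Then |1/y − (1/10)| < |y − 10|/50, which is < ϵ when |y − 10| < 50ϵ.
Take δ = min(5, 50ϵ). Then 0 < |y − 10| < δ gives both |y − 10| < 5 and |y − 10| < 50ϵ, so |1/y − (1/10)| < ϵ.

δ = min(5, 50ϵ)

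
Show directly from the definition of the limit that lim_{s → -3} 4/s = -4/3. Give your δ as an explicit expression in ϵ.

δ = min(3/2, (9/8)ϵ)

Let ϵ > 0 be given. We seek δ > 0 such that 0 < |s + 3| < δ implies |4/s + 4/3| < ϵ.
|4/s + 4/3| = 4·|-3 − s|/(3·|s|) = 4|s + 3|/(3|s|).
Require δ ≤ 3/2 so that |s| > 3 − 3/2 = 3/2, hence 3|s| > 9/2.
Then |4/s + 4/3| < 4|s + 3|/(9/2), which is < ϵ when |s + 3| < (9/8)ϵ.
Take δ = min(3/2, (9/8)ϵ). Then 0 < |s + 3| < δ gives both |s + 3| < 3/2 and |s + 3| < (9/8)ϵ, so |4/s + 4/3| < ϵ.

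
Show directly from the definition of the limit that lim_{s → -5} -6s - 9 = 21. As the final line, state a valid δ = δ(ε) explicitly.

δ = ε/6

Let ε > 0 be given. We need δ > 0 so that 0 < |s + 5| < δ implies |(-6s - 9) − 21| < ε.
|(-6s - 9) − 21| = |-6s - 30| = 6|s + 5|.
Thus it suffices that |s + 5| < ε/6.
Choosing δ = ε/6 gives |(-6s - 9) − 21| = 6|s + 5| < ε whenever |s + 5| < δ.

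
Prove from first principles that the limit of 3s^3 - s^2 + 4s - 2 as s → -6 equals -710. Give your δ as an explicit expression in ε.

δ = min(2, ε/462)

Let ε > 0. We want δ > 0 such that 0 < |s + 6| < δ implies |(3s^3 - s^2 + 4s - 2) + 710| < ε.
(3s^3 - s^2 + 4s - 2) + 710 = 3s^3 - s^2 + 4s + 708 = (s + 6)(3s^2 - 19s + 118).
So |(3s^3 - s^2 + 4s - 2) + 710| = |s + 6|·|3s^2 - 19s + 118|.
Assume first that |s + 6| < 2, so |s| < 8. Then |3s^2 - 19s + 118| ≤ 3·8^2 + 19·8 + 118 = 462.
Hence |(3s^3 - s^2 + 4s - 2) + 710| ≤ 462|s + 6| < ε provided |s + 6| < ε/462.
Choosing δ = min(2, ε/462) ensures both conditions, hence |(3s^3 - s^2 + 4s - 2) + 710| < ε.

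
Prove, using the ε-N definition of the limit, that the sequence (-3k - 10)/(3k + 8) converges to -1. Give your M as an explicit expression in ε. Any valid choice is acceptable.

M = (2/3)/ε

Let ε > 0 be given. For k ≥ 1, |(-3k - 10)/(3k + 8) + 1| = |-6|/(3(3k + 8)) = 6/(3(3k + 8)).
Since 3k + 8 ≥ 3k for k ≥ 1, this is ≤ 6/(3·3k) = (2/3)/k.
So |(-3k - 10)/(3k + 8) + 1| < ε whenever k > (2/3)/ε.
Take M = (2/3)/ε. If k > M then |(-3k - 10)/(3k + 8) + 1| ≤ (2/3)/k < ε.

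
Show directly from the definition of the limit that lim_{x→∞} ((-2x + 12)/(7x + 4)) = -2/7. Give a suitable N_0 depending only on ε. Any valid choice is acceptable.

Let ε > 0 be given. We seek N_0 > 0 such that x > N_0 implies |(-2x + 12)/(7x + 4) + 2/7| < ε.
(-2x + 12)/(7x + 4) + 2/7 = (7(-2x + 12) − (-2)(7x + 4)) / (7(7x + 4)) = 92/(7(7x + 4)).
For x > 0 we have 7x + 4 > 7x, so |(-2x + 12)/(7x + 4) + 2/7| = 92/(7(7x + 4)) < 92/(7·7x) = (92/49)/x.
Thus |(-2x + 12)/(7x + 4) + 2/7| < ε whenever x > (92/49)/ε.
Take N_0 = (92/49)/ε. If x > N_0 then |(-2x + 12)/(7x + 4) + 2/7| < (92/49)/x < ε.

N_0 = (92/49)/ε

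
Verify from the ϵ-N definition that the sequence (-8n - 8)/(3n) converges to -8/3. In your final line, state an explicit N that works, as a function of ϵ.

Let ϵ > 0. For n ≥ 1, |(-8n - 8)/(3n) + 8/3| = |-24|/(3(3n)) = 24/(3(3n)).
Since 3n ≥ 3n for n ≥ 1, this is ≤ 24/(3·3n) = (8/3)/n.
So |(-8n - 8)/(3n) + 8/3| < ϵ whenever n > (8/3)/ϵ.
Take N = (8/3)/ϵ. If n > N then |(-8n - 8)/(3n) + 8/3| ≤ (8/3)/n < ϵ.

N = (8/3)/ϵ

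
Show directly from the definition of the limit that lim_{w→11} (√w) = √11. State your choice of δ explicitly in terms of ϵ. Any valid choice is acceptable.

δ = min(11, √11·ϵ)

Suppose ϵ > 0. We want δ > 0 such that 0 < |w − 11| < δ implies |√w − √11| < ϵ.
Multiplying by the conjugate, |√w − √11| = |w − 11|/(√w + √11).
Restrict δ ≤ 11 so that |w − 11| < 11 forces w > 0, and then √w + √11 > √11.
Hence |√w − √11| < |w − 11|/√11, which is < ϵ once |w − 11| < √11·ϵ.
Take δ = min(11, √11·ϵ). If 0 < |w − 11| < δ then w > 0 and |√w − √11| < |w − 11|/√11 < ϵ.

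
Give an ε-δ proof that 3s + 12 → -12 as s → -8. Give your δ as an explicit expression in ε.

Let ε > 0. We need δ > 0 so that 0 < |s + 8| < δ implies |(3s + 12) + 12| < ε.
Since (3s + 12) + 12 = 3(s + 8), we have |(3s + 12) + 12| = 3|s + 8|.
Thus it suffices that |s + 8| < ε/3.
Take δ = ε/3. If 0 < |s + 8| < δ then |(3s + 12) + 12| = 3|s + 8| < 3·(ε/3) = ε.

δ = ε/3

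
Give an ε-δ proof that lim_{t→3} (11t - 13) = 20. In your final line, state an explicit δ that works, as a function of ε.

δ = ε/11

Let ε > 0 be given. We need δ > 0 so that 0 < |t − 3| < δ implies |(11t - 13) − 20| < ε.
Since (11t - 13) − 20 = 11(t − 3), we have |(11t - 13) − 20| = 11|t − 3|.
So 11|t − 3| < ε exactly when |t − 3| < ε/11.
Choosing δ = ε/11 gives |(11t - 13) − 20| = 11|t − 3| < ε whenever |t − 3| < δ.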